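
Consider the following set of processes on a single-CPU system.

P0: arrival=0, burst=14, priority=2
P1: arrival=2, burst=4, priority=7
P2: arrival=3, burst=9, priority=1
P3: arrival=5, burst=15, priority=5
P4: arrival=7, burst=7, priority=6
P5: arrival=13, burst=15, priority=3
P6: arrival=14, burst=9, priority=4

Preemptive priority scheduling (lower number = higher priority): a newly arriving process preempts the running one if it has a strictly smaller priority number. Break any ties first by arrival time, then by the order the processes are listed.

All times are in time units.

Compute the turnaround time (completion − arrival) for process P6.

33

Timeline: | P0 0-3 | P2 3-12 | P0 12-23 | P5 23-38 | P6 38-47 | P3 47-62 | P4 62-69 | P1 69-73 |
Completion: P0=23  P1=73  P2=12  P3=62  P4=69  P5=38  P6=47
Turnaround(P6) = completion − arrival = 47 − 14 = 33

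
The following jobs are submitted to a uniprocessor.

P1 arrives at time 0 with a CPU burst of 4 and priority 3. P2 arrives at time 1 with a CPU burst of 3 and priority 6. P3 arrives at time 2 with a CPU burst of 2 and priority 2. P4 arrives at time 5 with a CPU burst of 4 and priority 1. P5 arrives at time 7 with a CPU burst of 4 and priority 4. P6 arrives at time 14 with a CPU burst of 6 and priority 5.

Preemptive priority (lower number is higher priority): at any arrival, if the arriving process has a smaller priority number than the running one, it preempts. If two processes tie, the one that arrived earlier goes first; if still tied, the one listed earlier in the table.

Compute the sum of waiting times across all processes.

28

Schedule: | P1 0-2 | P3 2-4 | P1 4-5 | P4 5-9 | P1 9-10 | P5 10-14 | P6 14-20 | P2 20-23 |
Completion: P1=10  P2=23  P3=4  P4=9  P5=14  P6=20
Turnaround (C−A): P1=10  P2=22  P3=2  P4=4  P5=7  P6=6
Waiting = turnaround − burst: P1=6, P2=19, P3=0, P4=0, P5=3, P6=0
Total waiting = 6 + 19 + 0 + 0 + 3 + 0 = 28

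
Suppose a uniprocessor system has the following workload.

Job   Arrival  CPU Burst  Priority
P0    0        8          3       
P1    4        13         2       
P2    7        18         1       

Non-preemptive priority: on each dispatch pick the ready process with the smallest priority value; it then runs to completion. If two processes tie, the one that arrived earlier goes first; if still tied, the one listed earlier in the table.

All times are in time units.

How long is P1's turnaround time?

35

Timeline: | P0 0-8 | P2 8-26 | P1 26-39 |
Completion: P0=8  P1=39  P2=26
Turnaround(P1) = completion − arrival = 39 − 4 = 35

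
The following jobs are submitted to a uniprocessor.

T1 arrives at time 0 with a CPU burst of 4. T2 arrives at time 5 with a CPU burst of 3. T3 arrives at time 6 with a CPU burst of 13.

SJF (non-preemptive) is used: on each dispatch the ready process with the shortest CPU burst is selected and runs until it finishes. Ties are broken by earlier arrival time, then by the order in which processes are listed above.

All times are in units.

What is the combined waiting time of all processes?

2

Schedule: | T1 0-4 | idle 4-5 | T2 5-8 | T3 8-21 |
Completion: T1=4  T2=8  T3=21
Turnaround (C−A): T1=4  T2=3  T3=15
Waiting = turnaround − burst: T1=0, T2=0, T3=2
Total waiting = 0 + 0 + 2 = 2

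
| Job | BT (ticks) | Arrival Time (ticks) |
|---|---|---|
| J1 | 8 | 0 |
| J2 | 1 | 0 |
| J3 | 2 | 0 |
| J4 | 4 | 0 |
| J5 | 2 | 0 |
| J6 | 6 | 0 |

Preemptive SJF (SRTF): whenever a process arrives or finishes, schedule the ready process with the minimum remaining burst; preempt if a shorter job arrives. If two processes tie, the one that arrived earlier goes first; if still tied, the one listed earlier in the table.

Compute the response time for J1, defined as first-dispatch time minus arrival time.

15

Timeline: | J2 0-1 | J3 1-3 | J5 3-5 | J4 5-9 | J6 9-15 | J1 15-23 |
Completion: J1=23  J2=1  J3=3  J4=9  J5=5  J6=15
Response(J1) = first start − arrival = 15 − 0 = 15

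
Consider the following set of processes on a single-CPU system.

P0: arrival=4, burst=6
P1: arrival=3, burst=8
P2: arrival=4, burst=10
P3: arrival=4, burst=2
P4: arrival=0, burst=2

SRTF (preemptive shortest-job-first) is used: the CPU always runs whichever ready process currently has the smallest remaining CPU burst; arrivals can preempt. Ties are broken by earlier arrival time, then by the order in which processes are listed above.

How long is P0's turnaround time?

8

Timeline: | P4 0-2 | idle 2-3 | P1 3-4 | P3 4-6 | P0 6-12 | P1 12-19 | P2 19-29 |
Completion: P0=12  P1=19  P2=29  P3=6  P4=2
Turnaround(P0) = completion − arrival = 12 − 4 = 8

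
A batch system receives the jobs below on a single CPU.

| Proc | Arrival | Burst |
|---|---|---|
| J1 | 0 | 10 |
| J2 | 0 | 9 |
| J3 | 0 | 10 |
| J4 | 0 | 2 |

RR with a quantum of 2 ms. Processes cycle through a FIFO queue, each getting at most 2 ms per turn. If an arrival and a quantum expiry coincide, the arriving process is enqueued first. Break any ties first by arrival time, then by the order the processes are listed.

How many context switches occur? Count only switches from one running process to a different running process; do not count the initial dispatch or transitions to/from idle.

15

Schedule: | J1 0-2 | J2 2-4 | J3 4-6 | J4 6-8 | J1 8-10 | J2 10-12 | J3 12-14 | J1 14-16 | J2 16-18 | J3 18-20 | J1 20-22 | J2 22-24 | J3 24-26 | J1 26-28 | J2 28-29 | J3 29-31 |
Completion: J1=28  J2=29  J3=31  J4=8
Turnaround (C−A): J1=28  J2=29  J3=31  J4=8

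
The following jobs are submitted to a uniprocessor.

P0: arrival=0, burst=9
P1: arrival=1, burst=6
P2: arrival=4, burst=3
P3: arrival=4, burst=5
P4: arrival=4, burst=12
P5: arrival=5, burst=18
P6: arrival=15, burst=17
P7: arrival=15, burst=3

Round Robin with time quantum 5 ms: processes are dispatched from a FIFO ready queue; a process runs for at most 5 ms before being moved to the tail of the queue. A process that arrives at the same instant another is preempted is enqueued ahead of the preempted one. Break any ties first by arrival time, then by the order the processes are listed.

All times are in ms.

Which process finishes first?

Gantt: | P0 0-5 | P1 5-10 | P2 10-13 | P3 13-18 | P4 18-23 | P5 23-28 | P0 28-32 | P1 32-33 | P6 33-38 | P7 38-41 | P4 41-46 | P5 46-51 | P6 51-56 | P4 56-58 | P5 58-63 | P6 63-68 | P5 68-71 | P6 71-73 |
Completion: P0=32  P1=33  P2=13  P3=18  P4=58  P5=71  P6=73  P7=41
Turnaround (C−A): P0=32  P1=32  P2=9  P3=14  P4=54  P5=66  P6=58  P7=26
Finish order: P2 → P3 → P0 → P1 → P7 → P4 → P5 → P6

P2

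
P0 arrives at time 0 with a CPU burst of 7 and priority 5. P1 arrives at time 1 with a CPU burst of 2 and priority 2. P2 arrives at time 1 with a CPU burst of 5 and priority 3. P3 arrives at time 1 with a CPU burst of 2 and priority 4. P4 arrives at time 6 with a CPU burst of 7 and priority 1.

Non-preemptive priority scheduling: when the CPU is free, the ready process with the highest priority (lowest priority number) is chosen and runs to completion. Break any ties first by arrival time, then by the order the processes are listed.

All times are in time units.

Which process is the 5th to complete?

P3

Schedule: | P0 0-7 | P4 7-14 | P1 14-16 | P2 16-21 | P3 21-23 |
Completion: P0=7  P1=16  P2=21  P3=23  P4=14
Turnaround (C−A): P0=7  P1=15  P2=20  P3=22  P4=8
Finish order: P0 → P4 → P1 → P2 → P3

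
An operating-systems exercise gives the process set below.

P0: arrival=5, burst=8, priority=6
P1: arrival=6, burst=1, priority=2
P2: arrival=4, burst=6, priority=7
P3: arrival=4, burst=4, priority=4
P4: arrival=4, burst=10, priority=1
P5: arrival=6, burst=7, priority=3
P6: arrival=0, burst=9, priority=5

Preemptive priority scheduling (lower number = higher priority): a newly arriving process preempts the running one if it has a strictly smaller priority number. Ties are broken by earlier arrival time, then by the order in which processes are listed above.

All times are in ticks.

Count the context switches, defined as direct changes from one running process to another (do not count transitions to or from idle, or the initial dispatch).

7

Timeline: | P6 0-4 | P4 4-14 | P1 14-15 | P5 15-22 | P3 22-26 | P6 26-31 | P0 31-39 | P2 39-45 |
Completion: P0=39  P1=15  P2=45  P3=26  P4=14  P5=22  P6=31
Turnaround (C−A): P0=34  P1=9  P2=41  P3=22  P4=10  P5=16  P6=31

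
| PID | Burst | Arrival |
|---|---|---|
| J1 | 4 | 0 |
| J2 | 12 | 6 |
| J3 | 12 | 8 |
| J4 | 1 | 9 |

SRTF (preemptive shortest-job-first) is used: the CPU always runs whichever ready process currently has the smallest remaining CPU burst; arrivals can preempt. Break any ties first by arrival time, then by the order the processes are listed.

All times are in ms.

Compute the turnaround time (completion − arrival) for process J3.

23

Schedule: | J1 0-4 | idle 4-6 | J2 6-9 | J4 9-10 | J2 10-19 | J3 19-31 |
Completion: J1=4  J2=19  J3=31  J4=10
Turnaround (C−A): J1=4  J2=13  J3=23  J4=1
Turnaround(J3) = completion − arrival = 31 − 8 = 23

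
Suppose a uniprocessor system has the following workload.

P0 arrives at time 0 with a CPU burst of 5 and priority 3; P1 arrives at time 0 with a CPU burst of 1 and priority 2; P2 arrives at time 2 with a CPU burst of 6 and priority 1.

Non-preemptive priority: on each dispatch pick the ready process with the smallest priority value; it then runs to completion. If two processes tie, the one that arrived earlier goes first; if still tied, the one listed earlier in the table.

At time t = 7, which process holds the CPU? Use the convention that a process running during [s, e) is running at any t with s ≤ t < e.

Timeline: | P1 0-1 | P0 1-6 | P2 6-12 |
Completion: P0=6  P1=1  P2=12

P2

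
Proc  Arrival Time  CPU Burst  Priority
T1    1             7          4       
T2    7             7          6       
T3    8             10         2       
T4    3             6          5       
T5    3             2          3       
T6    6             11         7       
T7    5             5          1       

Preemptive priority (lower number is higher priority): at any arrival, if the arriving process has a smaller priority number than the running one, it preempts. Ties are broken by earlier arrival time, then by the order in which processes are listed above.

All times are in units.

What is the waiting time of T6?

32

Schedule: | idle 0-1 | T1 1-3 | T5 3-5 | T7 5-10 | T3 10-20 | T1 20-25 | T4 25-31 | T2 31-38 | T6 38-49 |
Completion: T1=25  T2=38  T3=20  T4=31  T5=5  T6=49  T7=10
Turnaround (C−A): T1=24  T2=31  T3=12  T4=28  T5=2  T6=43  T7=5
Waiting(T6) = turnaround − burst = 43 − 11 = 32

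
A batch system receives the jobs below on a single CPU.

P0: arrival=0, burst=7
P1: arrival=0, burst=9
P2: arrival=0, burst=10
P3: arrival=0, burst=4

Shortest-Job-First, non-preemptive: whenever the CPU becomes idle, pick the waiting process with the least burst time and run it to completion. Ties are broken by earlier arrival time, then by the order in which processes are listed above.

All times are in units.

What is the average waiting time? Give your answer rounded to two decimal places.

8.75

Schedule: | P3 0-4 | P0 4-11 | P1 11-20 | P2 20-30 |
Completion: P0=11  P1=20  P2=30  P3=4
Turnaround (C−A): P0=11  P1=20  P2=30  P3=4
Waiting times: P0=4, P1=11, P2=20, P3=0
Average waiting = (4+11+20+0) / 4 = 35/4 = 8.75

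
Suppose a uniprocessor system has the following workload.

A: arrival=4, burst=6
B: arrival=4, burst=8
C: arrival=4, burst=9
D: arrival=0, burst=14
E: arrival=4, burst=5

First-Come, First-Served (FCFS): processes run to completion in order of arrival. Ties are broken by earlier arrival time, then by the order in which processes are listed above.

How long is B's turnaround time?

Gantt: | D 0-14 | A 14-20 | B 20-28 | C 28-37 | E 37-42 |
Completion: A=20  B=28  C=37  D=14  E=42
Turnaround (C−A): A=16  B=24  C=33  D=14  E=38
Turnaround(B) = completion − arrival = 28 − 4 = 24

24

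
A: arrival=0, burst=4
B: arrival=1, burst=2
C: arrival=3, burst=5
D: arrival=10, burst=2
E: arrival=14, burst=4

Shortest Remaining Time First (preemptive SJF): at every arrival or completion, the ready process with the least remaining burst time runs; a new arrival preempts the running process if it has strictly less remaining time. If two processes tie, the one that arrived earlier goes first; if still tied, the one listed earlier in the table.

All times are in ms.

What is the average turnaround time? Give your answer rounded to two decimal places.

Gantt: | A 0-1 | B 1-3 | A 3-6 | C 6-11 | D 11-13 | idle 13-14 | E 14-18 |
Completion: A=6  B=3  C=11  D=13  E=18
Turnaround times: A=6, B=2, C=8, D=3, E=4
Average turnaround = (6+2+8+3+4) / 5 = 23/5 = 4.60

4.60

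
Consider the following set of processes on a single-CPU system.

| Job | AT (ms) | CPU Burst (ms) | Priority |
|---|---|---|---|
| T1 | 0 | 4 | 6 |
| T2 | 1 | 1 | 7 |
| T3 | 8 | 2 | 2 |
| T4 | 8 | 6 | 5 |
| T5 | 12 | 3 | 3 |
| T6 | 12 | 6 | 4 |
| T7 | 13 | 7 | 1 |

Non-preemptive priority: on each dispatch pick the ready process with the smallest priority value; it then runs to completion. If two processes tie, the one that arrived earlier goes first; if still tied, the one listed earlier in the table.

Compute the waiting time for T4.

Timeline: | T1 0-4 | T2 4-5 | idle 5-8 | T3 8-10 | T4 10-16 | T7 16-23 | T5 23-26 | T6 26-32 |
Completion: T1=4  T2=5  T3=10  T4=16  T5=26  T6=32  T7=23
Waiting(T4) = turnaround − burst = 8 − 6 = 2

2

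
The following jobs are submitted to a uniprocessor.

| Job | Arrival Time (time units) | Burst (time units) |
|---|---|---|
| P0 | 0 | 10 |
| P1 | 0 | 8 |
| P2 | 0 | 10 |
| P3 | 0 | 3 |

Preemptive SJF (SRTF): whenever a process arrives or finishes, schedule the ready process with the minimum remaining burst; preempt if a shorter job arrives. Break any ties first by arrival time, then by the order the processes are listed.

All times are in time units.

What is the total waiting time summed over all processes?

Timeline: | P3 0-3 | P1 3-11 | P0 11-21 | P2 21-31 |
Completion: P0=21  P1=11  P2=31  P3=3
Waiting = turnaround − burst: P0=11, P1=3, P2=21, P3=0
Total waiting = 11 + 3 + 21 + 0 = 35

35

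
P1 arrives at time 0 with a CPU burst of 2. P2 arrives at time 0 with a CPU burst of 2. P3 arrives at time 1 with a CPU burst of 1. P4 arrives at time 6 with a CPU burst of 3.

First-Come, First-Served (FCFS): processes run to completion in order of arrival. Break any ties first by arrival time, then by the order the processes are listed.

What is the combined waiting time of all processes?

Gantt: | P1 0-2 | P2 2-4 | P3 4-5 | idle 5-6 | P4 6-9 |
Completion: P1=2  P2=4  P3=5  P4=9
Turnaround (C−A): P1=2  P2=4  P3=4  P4=3
Waiting = turnaround − burst: P1=0, P2=2, P3=3, P4=0
Total waiting = 0 + 2 + 3 + 0 = 5

5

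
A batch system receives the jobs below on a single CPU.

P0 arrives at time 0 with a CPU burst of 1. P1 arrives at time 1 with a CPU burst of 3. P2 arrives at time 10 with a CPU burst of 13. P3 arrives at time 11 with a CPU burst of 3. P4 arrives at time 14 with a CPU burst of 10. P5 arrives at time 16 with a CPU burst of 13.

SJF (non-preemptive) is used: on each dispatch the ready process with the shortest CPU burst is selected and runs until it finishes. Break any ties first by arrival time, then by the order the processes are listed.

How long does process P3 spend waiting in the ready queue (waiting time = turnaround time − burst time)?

Timeline: | P0 0-1 | P1 1-4 | idle 4-10 | P2 10-23 | P3 23-26 | P4 26-36 | P5 36-49 |
Completion: P0=1  P1=4  P2=23  P3=26  P4=36  P5=49
Turnaround (C−A): P0=1  P1=3  P2=13  P3=15  P4=22  P5=33
Waiting(P3) = turnaround − burst = 15 − 3 = 12

12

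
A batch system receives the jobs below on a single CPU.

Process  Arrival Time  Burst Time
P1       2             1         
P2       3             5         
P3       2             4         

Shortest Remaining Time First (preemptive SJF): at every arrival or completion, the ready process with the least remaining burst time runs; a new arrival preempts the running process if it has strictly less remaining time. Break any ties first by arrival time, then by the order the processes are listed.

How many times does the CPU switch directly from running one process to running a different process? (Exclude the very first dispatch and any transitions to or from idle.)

2

Timeline: | idle 0-2 | P1 2-3 | P3 3-7 | P2 7-12 |
Completion: P1=3  P2=12  P3=7
Turnaround (C−A): P1=1  P2=9  P3=5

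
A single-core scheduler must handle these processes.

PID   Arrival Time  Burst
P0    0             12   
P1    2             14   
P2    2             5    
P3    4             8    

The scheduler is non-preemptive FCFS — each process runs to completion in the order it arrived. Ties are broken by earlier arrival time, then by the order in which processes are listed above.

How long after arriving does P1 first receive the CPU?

Schedule: | P0 0-12 | P1 12-26 | P2 26-31 | P3 31-39 |
Completion: P0=12  P1=26  P2=31  P3=39
Turnaround (C−A): P0=12  P1=24  P2=29  P3=35
Response(P1) = first start − arrival = 12 − 2 = 10

10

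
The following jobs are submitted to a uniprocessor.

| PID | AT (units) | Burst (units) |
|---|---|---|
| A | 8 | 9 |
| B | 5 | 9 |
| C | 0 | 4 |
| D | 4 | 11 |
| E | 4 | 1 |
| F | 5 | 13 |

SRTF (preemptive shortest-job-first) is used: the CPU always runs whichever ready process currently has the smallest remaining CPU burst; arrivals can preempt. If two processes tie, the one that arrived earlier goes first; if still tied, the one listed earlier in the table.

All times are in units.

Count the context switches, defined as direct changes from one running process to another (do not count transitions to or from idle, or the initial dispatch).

5

Schedule: | C 0-4 | E 4-5 | B 5-14 | A 14-23 | D 23-34 | F 34-47 |
Completion: A=23  B=14  C=4  D=34  E=5  F=47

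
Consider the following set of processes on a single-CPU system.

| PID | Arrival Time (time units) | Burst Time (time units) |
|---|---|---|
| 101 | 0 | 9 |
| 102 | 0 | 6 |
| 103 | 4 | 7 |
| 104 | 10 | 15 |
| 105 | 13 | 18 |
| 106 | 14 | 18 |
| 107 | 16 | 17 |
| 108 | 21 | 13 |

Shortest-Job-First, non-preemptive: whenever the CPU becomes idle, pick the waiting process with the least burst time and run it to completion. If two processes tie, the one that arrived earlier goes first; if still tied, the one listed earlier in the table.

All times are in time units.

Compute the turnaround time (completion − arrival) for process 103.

9

Schedule: | 102 0-6 | 103 6-13 | 101 13-22 | 108 22-35 | 104 35-50 | 107 50-67 | 105 67-85 | 106 85-103 |
Completion: 101=22  102=6  103=13  104=50  105=85  106=103  107=67  108=35
Turnaround (C−A): 101=22  102=6  103=9  104=40  105=72  106=89  107=51  108=14
Turnaround(103) = completion − arrival = 13 − 4 = 9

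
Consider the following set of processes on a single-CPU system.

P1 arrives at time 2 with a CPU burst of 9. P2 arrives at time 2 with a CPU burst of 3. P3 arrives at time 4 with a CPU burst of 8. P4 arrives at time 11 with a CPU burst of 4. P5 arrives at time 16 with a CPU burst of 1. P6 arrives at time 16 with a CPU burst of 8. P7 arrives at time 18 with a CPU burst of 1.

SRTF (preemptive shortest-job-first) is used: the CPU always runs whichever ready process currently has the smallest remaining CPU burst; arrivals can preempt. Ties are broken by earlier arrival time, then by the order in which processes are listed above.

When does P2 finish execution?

Timeline: | idle 0-2 | P2 2-5 | P3 5-13 | P4 13-17 | P5 17-18 | P7 18-19 | P6 19-27 | P1 27-36 |
Completion: P1=36  P2=5  P3=13  P4=17  P5=18  P6=27  P7=19
Turnaround (C−A): P1=34  P2=3  P3=9  P4=6  P5=2  P6=11  P7=1

5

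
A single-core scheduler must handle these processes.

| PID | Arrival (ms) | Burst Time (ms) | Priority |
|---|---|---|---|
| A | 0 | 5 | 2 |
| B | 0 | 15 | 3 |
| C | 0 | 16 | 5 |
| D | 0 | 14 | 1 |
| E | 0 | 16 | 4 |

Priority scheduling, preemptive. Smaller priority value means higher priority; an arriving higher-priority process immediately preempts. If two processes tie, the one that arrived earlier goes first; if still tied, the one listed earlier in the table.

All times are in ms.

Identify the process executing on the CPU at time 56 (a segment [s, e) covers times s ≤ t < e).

C

Schedule: | D 0-14 | A 14-19 | B 19-34 | E 34-50 | C 50-66 |
Completion: A=19  B=34  C=66  D=14  E=50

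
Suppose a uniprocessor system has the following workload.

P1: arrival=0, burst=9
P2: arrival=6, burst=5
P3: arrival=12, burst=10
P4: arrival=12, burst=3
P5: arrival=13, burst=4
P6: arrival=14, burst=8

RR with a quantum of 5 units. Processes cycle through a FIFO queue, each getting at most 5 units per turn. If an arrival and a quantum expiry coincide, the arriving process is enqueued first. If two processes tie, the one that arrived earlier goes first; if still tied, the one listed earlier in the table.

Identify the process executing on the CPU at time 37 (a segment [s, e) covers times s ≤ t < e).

P6

Gantt: | P1 0-9 | P2 9-14 | P3 14-19 | P4 19-22 | P5 22-26 | P6 26-31 | P3 31-36 | P6 36-39 |
Completion: P1=9  P2=14  P3=36  P4=22  P5=26  P6=39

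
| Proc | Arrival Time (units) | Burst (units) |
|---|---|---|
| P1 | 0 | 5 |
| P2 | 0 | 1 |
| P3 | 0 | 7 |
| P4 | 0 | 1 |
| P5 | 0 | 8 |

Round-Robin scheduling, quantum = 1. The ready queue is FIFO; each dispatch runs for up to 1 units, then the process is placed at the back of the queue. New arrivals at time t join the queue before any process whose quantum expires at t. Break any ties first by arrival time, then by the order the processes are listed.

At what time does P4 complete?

4

Schedule: | P1 0-1 | P2 1-2 | P3 2-3 | P4 3-4 | P5 4-5 | P1 5-6 | P3 6-7 | P5 7-8 | P1 8-9 | P3 9-10 | P5 10-11 | P1 11-12 | P3 12-13 | P5 13-14 | P1 14-15 | P3 15-16 | P5 16-17 | P3 17-18 | P5 18-19 | P3 19-20 | P5 20-22 |
Completion: P1=15  P2=2  P3=20  P4=4  P5=22
Turnaround (C−A): P1=15  P2=2  P3=20  P4=4  P5=22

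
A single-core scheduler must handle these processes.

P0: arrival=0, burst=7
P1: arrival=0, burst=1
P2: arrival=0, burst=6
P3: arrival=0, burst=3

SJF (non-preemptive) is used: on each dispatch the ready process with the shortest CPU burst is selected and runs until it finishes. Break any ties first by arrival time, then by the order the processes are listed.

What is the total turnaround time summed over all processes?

Gantt: | P1 0-1 | P3 1-4 | P2 4-10 | P0 10-17 |
Completion: P0=17  P1=1  P2=10  P3=4
Turnaround (C−A): P0=17  P1=1  P2=10  P3=4
Turnaround = completion − arrival: P0=17, P1=1, P2=10, P3=4
Total turnaround = 17 + 1 + 10 + 4 = 32

32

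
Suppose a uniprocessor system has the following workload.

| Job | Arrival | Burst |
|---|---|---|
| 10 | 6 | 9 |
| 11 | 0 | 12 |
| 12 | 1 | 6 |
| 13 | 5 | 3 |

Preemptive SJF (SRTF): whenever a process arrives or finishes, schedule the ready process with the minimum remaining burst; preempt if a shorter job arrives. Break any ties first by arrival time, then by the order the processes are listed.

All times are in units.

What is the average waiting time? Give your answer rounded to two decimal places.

Schedule: | 11 0-1 | 12 1-7 | 13 7-10 | 10 10-19 | 11 19-30 |
Completion: 10=19  11=30  12=7  13=10
Turnaround (C−A): 10=13  11=30  12=6  13=5
Waiting times: 10=4, 11=18, 12=0, 13=2
Average waiting = (4+18+0+2) / 4 = 24/4 = 6.00

6.00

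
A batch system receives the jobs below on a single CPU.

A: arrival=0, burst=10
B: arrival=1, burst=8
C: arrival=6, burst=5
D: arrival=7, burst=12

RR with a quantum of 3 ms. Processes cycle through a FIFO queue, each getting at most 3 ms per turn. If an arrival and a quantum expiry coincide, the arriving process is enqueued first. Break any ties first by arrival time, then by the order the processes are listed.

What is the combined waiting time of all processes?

63

Timeline: | A 0-3 | B 3-6 | A 6-9 | C 9-12 | B 12-15 | D 15-18 | A 18-21 | C 21-23 | B 23-25 | D 25-28 | A 28-29 | D 29-35 |
Completion: A=29  B=25  C=23  D=35
Turnaround (C−A): A=29  B=24  C=17  D=28
Waiting = turnaround − burst: A=19, B=16, C=12, D=16
Total waiting = 19 + 16 + 12 + 16 = 63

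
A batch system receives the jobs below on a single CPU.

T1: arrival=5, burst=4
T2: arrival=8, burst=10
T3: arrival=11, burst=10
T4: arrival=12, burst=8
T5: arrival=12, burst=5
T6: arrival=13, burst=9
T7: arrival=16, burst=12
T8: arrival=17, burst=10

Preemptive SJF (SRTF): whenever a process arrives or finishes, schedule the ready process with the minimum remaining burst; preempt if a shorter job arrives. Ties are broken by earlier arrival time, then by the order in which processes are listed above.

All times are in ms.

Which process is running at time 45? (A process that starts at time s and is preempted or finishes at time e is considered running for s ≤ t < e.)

T3

Timeline: | idle 0-5 | T1 5-9 | T2 9-12 | T5 12-17 | T2 17-24 | T4 24-32 | T6 32-41 | T3 41-51 | T8 51-61 | T7 61-73 |
Completion: T1=9  T2=24  T3=51  T4=32  T5=17  T6=41  T7=73  T8=61
Turnaround (C−A): T1=4  T2=16  T3=40  T4=20  T5=5  T6=28  T7=57  T8=44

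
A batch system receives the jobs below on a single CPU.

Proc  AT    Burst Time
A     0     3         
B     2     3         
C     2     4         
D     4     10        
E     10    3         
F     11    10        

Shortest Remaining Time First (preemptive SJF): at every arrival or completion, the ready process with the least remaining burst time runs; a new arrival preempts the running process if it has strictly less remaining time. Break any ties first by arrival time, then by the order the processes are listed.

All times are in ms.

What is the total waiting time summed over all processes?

Schedule: | A 0-3 | B 3-6 | C 6-10 | E 10-13 | D 13-23 | F 23-33 |
Completion: A=3  B=6  C=10  D=23  E=13  F=33
Turnaround (C−A): A=3  B=4  C=8  D=19  E=3  F=22
Waiting = turnaround − burst: A=0, B=1, C=4, D=9, E=0, F=12
Total waiting = 0 + 1 + 4 + 9 + 0 + 12 = 26

26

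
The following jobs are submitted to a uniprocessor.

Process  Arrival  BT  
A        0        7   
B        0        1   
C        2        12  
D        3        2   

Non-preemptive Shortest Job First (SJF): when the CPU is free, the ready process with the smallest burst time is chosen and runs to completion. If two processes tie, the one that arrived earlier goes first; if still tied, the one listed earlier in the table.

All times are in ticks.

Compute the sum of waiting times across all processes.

14

Timeline: | B 0-1 | A 1-8 | D 8-10 | C 10-22 |
Completion: A=8  B=1  C=22  D=10
Turnaround (C−A): A=8  B=1  C=20  D=7
Waiting = turnaround − burst: A=1, B=0, C=8, D=5
Total waiting = 1 + 0 + 8 + 5 = 14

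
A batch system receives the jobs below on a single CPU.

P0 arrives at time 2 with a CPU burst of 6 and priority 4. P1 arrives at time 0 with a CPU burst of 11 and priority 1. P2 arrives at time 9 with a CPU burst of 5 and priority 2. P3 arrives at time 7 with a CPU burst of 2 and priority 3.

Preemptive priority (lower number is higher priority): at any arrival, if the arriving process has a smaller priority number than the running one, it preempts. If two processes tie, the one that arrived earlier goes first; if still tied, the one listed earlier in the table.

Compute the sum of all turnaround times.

Schedule: | P1 0-11 | P2 11-16 | P3 16-18 | P0 18-24 |
Completion: P0=24  P1=11  P2=16  P3=18
Turnaround (C−A): P0=22  P1=11  P2=7  P3=11
Turnaround = completion − arrival: P0=22, P1=11, P2=7, P3=11
Total turnaround = 22 + 11 + 7 + 11 = 51

51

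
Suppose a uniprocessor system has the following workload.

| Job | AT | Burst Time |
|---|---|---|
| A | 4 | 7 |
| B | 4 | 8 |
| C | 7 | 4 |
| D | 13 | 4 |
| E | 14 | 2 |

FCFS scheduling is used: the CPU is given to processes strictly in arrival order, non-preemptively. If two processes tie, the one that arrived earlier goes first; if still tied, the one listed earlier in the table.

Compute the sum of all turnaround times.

67

Gantt: | idle 0-4 | A 4-11 | B 11-19 | C 19-23 | D 23-27 | E 27-29 |
Completion: A=11  B=19  C=23  D=27  E=29
Turnaround (C−A): A=7  B=15  C=16  D=14  E=15
Turnaround = completion − arrival: A=7, B=15, C=16, D=14, E=15
Total turnaround = 7 + 15 + 16 + 14 + 15 = 67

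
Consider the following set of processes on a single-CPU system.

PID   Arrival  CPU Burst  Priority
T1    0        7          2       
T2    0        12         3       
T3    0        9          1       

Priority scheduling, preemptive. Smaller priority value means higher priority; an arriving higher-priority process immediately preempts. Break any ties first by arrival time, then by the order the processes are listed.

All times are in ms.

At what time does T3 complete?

Schedule: | T3 0-9 | T1 9-16 | T2 16-28 |
Completion: T1=16  T2=28  T3=9
Turnaround (C−A): T1=16  T2=28  T3=9

9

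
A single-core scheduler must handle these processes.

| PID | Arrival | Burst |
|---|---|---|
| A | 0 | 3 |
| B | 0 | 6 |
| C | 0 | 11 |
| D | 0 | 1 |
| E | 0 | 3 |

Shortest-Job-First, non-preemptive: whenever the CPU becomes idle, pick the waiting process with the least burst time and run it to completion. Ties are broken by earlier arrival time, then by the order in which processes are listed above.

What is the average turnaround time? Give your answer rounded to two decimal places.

9.80

Schedule: | D 0-1 | A 1-4 | E 4-7 | B 7-13 | C 13-24 |
Completion: A=4  B=13  C=24  D=1  E=7
Turnaround (C−A): A=4  B=13  C=24  D=1  E=7
Turnaround times: A=4, B=13, C=24, D=1, E=7
Average turnaround = (4+13+24+1+7) / 5 = 49/5 = 9.80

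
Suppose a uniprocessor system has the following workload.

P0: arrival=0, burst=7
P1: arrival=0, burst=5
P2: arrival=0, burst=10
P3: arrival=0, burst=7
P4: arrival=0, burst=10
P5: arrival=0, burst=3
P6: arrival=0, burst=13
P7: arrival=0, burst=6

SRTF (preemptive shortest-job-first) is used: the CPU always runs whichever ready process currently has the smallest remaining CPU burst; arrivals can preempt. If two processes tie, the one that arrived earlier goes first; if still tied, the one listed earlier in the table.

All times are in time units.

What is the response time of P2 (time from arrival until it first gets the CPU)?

Timeline: | P5 0-3 | P1 3-8 | P7 8-14 | P0 14-21 | P3 21-28 | P2 28-38 | P4 38-48 | P6 48-61 |
Completion: P0=21  P1=8  P2=38  P3=28  P4=48  P5=3  P6=61  P7=14
Turnaround (C−A): P0=21  P1=8  P2=38  P3=28  P4=48  P5=3  P6=61  P7=14
Response(P2) = first start − arrival = 28 − 0 = 28

28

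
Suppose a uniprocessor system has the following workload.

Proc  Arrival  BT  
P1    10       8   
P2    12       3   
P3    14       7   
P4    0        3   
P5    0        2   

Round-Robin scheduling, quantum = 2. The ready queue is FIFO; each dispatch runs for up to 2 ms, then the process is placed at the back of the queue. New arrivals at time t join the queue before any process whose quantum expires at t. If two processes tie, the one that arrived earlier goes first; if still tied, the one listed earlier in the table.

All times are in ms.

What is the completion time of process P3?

28

Timeline: | P4 0-2 | P5 2-4 | P4 4-5 | idle 5-10 | P1 10-12 | P2 12-14 | P1 14-16 | P3 16-18 | P2 18-19 | P1 19-21 | P3 21-23 | P1 23-25 | P3 25-28 |
Completion: P1=25  P2=19  P3=28  P4=5  P5=4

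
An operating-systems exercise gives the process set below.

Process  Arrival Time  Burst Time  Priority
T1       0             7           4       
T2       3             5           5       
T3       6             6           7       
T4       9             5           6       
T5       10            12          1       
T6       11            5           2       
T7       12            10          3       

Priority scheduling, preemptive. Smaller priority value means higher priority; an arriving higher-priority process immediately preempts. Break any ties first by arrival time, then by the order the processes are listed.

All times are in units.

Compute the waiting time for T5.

Timeline: | T1 0-7 | T2 7-10 | T5 10-22 | T6 22-27 | T7 27-37 | T2 37-39 | T4 39-44 | T3 44-50 |
Completion: T1=7  T2=39  T3=50  T4=44  T5=22  T6=27  T7=37
Waiting(T5) = turnaround − burst = 12 − 12 = 0

0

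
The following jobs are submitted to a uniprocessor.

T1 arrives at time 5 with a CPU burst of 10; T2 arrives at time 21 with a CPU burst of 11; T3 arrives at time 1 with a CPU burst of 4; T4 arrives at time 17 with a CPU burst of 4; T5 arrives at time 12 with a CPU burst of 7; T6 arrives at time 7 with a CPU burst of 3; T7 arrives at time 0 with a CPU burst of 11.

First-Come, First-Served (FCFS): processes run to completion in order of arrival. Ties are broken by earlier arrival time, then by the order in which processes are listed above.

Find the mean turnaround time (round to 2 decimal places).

20.00

Gantt: | T7 0-11 | T3 11-15 | T1 15-25 | T6 25-28 | T5 28-35 | T4 35-39 | T2 39-50 |
Completion: T1=25  T2=50  T3=15  T4=39  T5=35  T6=28  T7=11
Turnaround (C−A): T1=20  T2=29  T3=14  T4=22  T5=23  T6=21  T7=11
Turnaround times: T1=20, T2=29, T3=14, T4=22, T5=23, T6=21, T7=11
Average turnaround = (20+29+14+22+23+21+11) / 7 = 140/7 = 20.00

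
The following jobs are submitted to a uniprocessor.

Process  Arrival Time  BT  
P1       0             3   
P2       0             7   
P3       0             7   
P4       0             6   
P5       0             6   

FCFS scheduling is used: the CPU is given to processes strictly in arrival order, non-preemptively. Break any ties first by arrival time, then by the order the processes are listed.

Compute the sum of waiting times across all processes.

Timeline: | P1 0-3 | P2 3-10 | P3 10-17 | P4 17-23 | P5 23-29 |
Completion: P1=3  P2=10  P3=17  P4=23  P5=29
Turnaround (C−A): P1=3  P2=10  P3=17  P4=23  P5=29
Waiting = turnaround − burst: P1=0, P2=3, P3=10, P4=17, P5=23
Total waiting = 0 + 3 + 10 + 17 + 23 = 53

53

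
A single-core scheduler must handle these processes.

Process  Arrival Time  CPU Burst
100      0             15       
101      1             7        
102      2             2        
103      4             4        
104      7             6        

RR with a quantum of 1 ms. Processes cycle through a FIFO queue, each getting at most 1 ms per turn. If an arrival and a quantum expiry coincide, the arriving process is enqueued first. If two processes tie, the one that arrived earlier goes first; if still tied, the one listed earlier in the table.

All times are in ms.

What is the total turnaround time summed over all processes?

100

Timeline: | 100 0-1 | 101 1-2 | 100 2-3 | 102 3-4 | 101 4-5 | 100 5-6 | 103 6-7 | 102 7-8 | 101 8-9 | 100 9-10 | 104 10-11 | 103 11-12 | 101 12-13 | 100 13-14 | 104 14-15 | 103 15-16 | 101 16-17 | 100 17-18 | 104 18-19 | 103 19-20 | 101 20-21 | 100 21-22 | 104 22-23 | 101 23-24 | 100 24-25 | 104 25-26 | 100 26-27 | 104 27-28 | 100 28-34 |
Completion: 100=34  101=24  102=8  103=20  104=28
Turnaround = completion − arrival: 100=34, 101=23, 102=6, 103=16, 104=21
Total turnaround = 34 + 23 + 6 + 16 + 21 = 100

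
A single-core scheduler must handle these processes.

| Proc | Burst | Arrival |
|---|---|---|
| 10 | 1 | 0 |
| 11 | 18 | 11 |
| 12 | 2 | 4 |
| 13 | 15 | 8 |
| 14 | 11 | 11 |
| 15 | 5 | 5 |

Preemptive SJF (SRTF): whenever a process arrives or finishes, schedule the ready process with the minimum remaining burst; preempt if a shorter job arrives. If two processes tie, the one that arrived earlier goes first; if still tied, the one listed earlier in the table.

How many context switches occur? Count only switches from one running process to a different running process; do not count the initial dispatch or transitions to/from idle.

4

Gantt: | 10 0-1 | idle 1-4 | 12 4-6 | 15 6-11 | 14 11-22 | 13 22-37 | 11 37-55 |
Completion: 10=1  11=55  12=6  13=37  14=22  15=11
Turnaround (C−A): 10=1  11=44  12=2  13=29  14=11  15=6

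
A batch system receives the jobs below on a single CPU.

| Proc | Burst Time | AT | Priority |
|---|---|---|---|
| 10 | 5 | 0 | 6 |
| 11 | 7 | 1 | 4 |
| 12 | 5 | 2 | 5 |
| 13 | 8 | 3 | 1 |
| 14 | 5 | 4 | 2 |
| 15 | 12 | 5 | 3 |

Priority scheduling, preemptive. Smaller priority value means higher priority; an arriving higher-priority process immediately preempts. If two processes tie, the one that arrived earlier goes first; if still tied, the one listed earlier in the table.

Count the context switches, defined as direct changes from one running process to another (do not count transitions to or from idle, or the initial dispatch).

7

Gantt: | 10 0-1 | 11 1-3 | 13 3-11 | 14 11-16 | 15 16-28 | 11 28-33 | 12 33-38 | 10 38-42 |
Completion: 10=42  11=33  12=38  13=11  14=16  15=28
Turnaround (C−A): 10=42  11=32  12=36  13=8  14=12  15=23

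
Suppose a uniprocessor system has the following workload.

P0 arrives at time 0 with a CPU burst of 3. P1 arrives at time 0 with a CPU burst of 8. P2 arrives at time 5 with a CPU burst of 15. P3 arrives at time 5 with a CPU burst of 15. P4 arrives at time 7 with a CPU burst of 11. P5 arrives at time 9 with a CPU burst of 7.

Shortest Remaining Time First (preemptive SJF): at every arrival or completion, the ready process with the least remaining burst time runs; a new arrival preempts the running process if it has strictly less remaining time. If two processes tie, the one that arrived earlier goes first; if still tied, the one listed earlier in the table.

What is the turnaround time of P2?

39

Gantt: | P0 0-3 | P1 3-11 | P5 11-18 | P4 18-29 | P2 29-44 | P3 44-59 |
Completion: P0=3  P1=11  P2=44  P3=59  P4=29  P5=18
Turnaround(P2) = completion − arrival = 44 − 5 = 39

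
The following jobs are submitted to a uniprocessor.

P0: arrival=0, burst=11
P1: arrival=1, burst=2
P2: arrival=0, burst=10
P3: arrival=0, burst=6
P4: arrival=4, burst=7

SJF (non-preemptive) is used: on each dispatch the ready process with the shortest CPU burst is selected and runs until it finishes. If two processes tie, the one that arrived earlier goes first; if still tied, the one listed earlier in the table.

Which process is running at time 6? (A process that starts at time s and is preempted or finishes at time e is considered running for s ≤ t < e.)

Gantt: | P3 0-6 | P1 6-8 | P4 8-15 | P2 15-25 | P0 25-36 |
Completion: P0=36  P1=8  P2=25  P3=6  P4=15
Turnaround (C−A): P0=36  P1=7  P2=25  P3=6  P4=11

P1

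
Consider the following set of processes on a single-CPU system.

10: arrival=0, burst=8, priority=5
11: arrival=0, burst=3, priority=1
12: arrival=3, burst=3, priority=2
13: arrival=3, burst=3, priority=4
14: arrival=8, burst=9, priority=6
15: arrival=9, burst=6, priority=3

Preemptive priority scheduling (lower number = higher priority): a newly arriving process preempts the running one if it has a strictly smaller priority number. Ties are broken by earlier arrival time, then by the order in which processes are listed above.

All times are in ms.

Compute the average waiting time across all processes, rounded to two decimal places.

5.50

Timeline: | 11 0-3 | 12 3-6 | 13 6-9 | 15 9-15 | 10 15-23 | 14 23-32 |
Completion: 10=23  11=3  12=6  13=9  14=32  15=15
Turnaround (C−A): 10=23  11=3  12=3  13=6  14=24  15=6
Waiting times: 10=15, 11=0, 12=0, 13=3, 14=15, 15=0
Average waiting = (15+0+0+3+15+0) / 6 = 33/6 = 5.50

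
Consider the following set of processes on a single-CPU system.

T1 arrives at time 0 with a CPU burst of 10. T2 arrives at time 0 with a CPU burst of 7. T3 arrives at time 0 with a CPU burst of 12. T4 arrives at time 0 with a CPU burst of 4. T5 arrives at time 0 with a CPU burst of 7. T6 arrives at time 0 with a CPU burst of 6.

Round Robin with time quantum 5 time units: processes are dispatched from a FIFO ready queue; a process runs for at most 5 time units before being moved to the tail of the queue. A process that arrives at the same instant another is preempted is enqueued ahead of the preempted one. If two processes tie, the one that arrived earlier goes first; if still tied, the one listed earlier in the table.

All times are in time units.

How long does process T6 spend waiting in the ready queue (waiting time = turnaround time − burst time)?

38

Schedule: | T1 0-5 | T2 5-10 | T3 10-15 | T4 15-19 | T5 19-24 | T6 24-29 | T1 29-34 | T2 34-36 | T3 36-41 | T5 41-43 | T6 43-44 | T3 44-46 |
Completion: T1=34  T2=36  T3=46  T4=19  T5=43  T6=44
Turnaround (C−A): T1=34  T2=36  T3=46  T4=19  T5=43  T6=44
Waiting(T6) = turnaround − burst = 44 − 6 = 38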